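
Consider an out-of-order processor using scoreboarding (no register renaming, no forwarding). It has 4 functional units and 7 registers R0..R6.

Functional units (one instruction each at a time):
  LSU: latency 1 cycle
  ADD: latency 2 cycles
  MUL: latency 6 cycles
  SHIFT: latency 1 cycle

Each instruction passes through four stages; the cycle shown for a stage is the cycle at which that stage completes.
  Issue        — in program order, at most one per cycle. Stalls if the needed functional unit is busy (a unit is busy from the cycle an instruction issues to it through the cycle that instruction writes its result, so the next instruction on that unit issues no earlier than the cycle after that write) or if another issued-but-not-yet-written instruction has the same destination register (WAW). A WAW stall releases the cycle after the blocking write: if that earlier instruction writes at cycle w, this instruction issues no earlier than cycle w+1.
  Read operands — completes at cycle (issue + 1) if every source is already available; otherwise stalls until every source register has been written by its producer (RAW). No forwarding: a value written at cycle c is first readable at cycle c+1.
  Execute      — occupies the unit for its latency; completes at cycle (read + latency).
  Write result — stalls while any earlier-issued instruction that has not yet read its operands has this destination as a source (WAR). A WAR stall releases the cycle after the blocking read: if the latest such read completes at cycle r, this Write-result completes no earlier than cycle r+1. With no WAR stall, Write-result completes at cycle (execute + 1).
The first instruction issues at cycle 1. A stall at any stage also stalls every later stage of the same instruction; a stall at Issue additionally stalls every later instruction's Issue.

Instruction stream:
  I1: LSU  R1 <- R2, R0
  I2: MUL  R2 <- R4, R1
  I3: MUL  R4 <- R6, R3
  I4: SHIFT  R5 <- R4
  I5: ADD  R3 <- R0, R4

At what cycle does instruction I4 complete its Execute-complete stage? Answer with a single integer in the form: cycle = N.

[1] I1→LSU
[2] I1 RO; I2→MUL
[3] I1 EX
[4] I1 WR R1
[5] I2 RO
[11] I2 EX
[12] I2 WR R2
[13] I3→MUL
[14] I3 RO; I4→SHIFT
[15] I5→ADD
[20] I3 EX
[21] I3 WR R4
[22] I4 RO; I5 RO
[23] I4 EX
[24] I4 WR R5; I5 EX
[25] I5 WR R3

cycle = 23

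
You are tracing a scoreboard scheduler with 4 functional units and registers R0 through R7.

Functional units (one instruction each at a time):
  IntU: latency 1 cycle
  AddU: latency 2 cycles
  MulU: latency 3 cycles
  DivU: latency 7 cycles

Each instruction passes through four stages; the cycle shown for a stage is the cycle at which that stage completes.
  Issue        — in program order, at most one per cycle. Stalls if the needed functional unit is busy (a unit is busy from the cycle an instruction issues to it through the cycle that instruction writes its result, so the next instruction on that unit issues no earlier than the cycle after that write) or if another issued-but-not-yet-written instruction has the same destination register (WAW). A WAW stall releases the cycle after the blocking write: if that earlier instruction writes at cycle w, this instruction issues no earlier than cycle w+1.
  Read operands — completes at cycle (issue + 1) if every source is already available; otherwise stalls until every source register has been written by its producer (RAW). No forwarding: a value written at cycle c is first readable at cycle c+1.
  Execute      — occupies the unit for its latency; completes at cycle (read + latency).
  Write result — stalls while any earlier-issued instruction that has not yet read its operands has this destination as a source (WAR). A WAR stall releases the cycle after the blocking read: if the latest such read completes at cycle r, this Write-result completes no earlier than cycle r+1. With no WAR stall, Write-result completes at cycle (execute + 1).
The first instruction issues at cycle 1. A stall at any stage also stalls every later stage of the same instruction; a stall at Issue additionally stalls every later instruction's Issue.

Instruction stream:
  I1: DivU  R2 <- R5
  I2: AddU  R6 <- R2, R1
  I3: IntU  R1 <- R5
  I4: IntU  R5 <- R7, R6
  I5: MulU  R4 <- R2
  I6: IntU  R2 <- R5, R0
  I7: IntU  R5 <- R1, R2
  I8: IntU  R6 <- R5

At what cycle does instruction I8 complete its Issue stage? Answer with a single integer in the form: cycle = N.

[1] I1 dispatched to DivU
[2] I1 operands ready | I2 dispatched to AddU
[3] I3 dispatched to IntU
[4] I3 operands ready
[5] I3 complete
[9] I1 complete
[10] R2←I1
[11] I2 operands ready
[12] R1←I3
[13] I2 complete | I4 dispatched to IntU
[14] R6←I2 | I5 dispatched to MulU
[15] I4 operands ready | I5 operands ready
[16] I4 complete
[17] R5←I4
[18] I5 complete | I6 dispatched to IntU
[19] R4←I5 | I6 operands ready
[20] I6 complete
[21] R2←I6
[22] I7 dispatched to IntU
[23] I7 operands ready
[24] I7 complete
[25] R5←I7
[26] I8 dispatched to IntU
[27] I8 operands ready
[28] I8 complete
[29] R6←I8

cycle = 26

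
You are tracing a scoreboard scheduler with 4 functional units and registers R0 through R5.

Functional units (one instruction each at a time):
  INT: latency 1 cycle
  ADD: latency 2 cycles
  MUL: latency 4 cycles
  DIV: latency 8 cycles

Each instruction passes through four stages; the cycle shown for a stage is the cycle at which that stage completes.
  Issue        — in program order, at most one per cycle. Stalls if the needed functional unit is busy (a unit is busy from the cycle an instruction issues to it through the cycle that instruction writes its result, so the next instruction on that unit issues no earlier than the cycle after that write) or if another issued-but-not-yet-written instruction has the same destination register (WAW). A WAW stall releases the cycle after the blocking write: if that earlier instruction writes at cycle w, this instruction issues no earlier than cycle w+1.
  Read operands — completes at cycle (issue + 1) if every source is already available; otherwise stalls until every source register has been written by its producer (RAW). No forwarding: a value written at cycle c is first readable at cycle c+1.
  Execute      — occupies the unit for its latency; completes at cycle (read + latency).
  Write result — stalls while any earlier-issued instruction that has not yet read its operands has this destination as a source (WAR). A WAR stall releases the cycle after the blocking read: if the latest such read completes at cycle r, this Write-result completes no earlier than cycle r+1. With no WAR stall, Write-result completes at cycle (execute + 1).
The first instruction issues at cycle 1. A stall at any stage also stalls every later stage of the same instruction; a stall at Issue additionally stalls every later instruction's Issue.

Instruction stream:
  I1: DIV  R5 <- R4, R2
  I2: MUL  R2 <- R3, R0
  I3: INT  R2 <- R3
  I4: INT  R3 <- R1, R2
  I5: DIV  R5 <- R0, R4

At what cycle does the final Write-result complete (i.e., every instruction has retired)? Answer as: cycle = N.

I1  is:1  ro:2  ex:10  wr:11
I2  is:2  ro:3  ex:7  wr:8
I3  is:9  ro:10  ex:11  wr:12  — WAW R2: wait I2 write@8
I4  is:13  ro:14  ex:15  wr:16  — struct: INT busy until I3 writes@12
I5  is:14  ro:15  ex:23  wr:24

cycle = 24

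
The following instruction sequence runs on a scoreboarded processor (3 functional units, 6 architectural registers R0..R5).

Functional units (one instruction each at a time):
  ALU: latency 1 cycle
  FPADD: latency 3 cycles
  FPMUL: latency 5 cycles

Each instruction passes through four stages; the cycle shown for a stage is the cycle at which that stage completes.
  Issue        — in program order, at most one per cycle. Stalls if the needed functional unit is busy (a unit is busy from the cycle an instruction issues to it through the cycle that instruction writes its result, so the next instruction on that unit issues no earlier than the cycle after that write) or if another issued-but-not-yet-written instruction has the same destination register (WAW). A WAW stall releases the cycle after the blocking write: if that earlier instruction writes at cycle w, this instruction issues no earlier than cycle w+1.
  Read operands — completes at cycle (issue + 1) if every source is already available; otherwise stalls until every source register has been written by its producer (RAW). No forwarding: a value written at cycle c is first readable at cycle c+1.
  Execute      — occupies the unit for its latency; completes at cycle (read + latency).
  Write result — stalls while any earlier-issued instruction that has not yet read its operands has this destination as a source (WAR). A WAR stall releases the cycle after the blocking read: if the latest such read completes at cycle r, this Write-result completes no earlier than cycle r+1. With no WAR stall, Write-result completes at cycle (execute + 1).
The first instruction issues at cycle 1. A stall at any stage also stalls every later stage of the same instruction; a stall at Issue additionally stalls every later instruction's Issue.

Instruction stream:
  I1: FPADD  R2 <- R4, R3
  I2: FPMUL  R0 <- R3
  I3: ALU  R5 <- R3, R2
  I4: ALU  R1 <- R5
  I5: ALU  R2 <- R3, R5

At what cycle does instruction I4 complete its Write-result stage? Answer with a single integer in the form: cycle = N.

I1  is:1  ro:2  ex:5  wr:6
I2  is:2  ro:3  ex:8  wr:9
I3  is:3  ro:7  ex:8  wr:9  — RAW R2: wait I1 write@6
I4  is:10  ro:11  ex:12  wr:13  — struct: ALU busy until I3 writes@9
I5  is:14  ro:15  ex:16  wr:17  — struct: ALU busy until I4 writes@13

cycle = 13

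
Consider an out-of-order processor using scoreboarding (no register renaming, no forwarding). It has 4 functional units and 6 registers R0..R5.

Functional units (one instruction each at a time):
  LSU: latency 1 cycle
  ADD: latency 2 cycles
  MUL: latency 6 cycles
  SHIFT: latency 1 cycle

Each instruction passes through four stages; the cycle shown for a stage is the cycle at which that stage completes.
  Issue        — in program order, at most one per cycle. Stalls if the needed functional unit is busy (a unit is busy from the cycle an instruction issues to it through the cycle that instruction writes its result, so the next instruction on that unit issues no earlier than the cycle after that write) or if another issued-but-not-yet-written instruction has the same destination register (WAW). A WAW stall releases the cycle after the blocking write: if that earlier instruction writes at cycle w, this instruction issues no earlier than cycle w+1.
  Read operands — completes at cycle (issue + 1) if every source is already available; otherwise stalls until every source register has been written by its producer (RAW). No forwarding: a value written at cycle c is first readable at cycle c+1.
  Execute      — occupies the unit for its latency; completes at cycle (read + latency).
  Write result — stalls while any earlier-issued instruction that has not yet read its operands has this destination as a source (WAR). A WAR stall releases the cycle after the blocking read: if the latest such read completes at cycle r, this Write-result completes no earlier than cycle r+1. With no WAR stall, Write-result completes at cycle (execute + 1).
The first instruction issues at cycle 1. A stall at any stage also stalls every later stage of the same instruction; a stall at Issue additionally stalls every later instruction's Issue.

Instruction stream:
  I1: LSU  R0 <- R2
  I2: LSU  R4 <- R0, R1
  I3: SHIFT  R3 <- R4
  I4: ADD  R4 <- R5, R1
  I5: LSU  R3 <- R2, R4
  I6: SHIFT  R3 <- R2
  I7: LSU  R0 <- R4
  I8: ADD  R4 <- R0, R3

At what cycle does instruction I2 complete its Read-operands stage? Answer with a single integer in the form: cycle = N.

c1: I1 dispatched to LSU
c2: I1 operands ready
c3: I1 complete
c4: R0←I1
c5: I2 dispatched to LSU
c6: I2 operands ready; I3 dispatched to SHIFT
c7: I2 complete
c8: R4←I2
c9: I3 operands ready; I4 dispatched to ADD
c10: I3 complete; I4 operands ready
c11: R3←I3
c12: I4 complete; I5 dispatched to LSU
c13: R4←I4
c14: I5 operands ready
c15: I5 complete
c16: R3←I5
c17: I6 dispatched to SHIFT
c18: I6 operands ready; I7 dispatched to LSU
c19: I6 complete; I7 operands ready; I8 dispatched to ADD
c20: R3←I6; I7 complete
c21: R0←I7
c22: I8 operands ready
c24: I8 complete
c25: R4←I8

cycle = 6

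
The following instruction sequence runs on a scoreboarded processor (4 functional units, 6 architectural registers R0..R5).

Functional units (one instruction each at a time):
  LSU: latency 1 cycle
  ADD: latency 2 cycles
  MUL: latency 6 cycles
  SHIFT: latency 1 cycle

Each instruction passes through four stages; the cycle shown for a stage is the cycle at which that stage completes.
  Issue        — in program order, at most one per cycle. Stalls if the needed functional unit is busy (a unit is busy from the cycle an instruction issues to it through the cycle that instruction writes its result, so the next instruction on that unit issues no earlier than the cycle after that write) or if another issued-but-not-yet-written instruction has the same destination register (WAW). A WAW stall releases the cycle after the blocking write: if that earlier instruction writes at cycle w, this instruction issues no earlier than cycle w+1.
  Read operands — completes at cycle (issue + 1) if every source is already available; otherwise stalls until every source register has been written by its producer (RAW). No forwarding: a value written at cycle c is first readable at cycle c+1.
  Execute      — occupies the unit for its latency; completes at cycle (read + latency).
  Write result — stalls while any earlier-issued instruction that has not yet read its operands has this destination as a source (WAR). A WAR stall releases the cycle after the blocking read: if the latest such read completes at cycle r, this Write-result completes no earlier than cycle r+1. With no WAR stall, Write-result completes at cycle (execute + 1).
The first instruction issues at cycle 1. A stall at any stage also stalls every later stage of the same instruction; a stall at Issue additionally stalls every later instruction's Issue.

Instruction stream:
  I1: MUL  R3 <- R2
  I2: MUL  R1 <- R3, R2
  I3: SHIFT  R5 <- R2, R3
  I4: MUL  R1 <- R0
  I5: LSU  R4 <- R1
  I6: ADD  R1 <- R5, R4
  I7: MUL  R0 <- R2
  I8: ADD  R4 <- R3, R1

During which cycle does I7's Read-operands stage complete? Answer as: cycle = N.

[I1] 1/2/8/9
[I2] 10/11/17/18  (struct: MUL busy until I1 writes@9)
[I3] 11/12/13/14
[I4] 19/20/26/27  (struct: MUL busy until I2 writes@18)
[I5] 20/28/29/30  (RAW R1: wait I4 write@27)
[I6] 28/31/33/34  (WAW R1: wait I4 write@27; RAW R4: wait I5 write@30)
[I7] 29/30/36/37
[I8] 35/36/38/39  (struct: ADD busy until I6 writes@34)

cycle = 30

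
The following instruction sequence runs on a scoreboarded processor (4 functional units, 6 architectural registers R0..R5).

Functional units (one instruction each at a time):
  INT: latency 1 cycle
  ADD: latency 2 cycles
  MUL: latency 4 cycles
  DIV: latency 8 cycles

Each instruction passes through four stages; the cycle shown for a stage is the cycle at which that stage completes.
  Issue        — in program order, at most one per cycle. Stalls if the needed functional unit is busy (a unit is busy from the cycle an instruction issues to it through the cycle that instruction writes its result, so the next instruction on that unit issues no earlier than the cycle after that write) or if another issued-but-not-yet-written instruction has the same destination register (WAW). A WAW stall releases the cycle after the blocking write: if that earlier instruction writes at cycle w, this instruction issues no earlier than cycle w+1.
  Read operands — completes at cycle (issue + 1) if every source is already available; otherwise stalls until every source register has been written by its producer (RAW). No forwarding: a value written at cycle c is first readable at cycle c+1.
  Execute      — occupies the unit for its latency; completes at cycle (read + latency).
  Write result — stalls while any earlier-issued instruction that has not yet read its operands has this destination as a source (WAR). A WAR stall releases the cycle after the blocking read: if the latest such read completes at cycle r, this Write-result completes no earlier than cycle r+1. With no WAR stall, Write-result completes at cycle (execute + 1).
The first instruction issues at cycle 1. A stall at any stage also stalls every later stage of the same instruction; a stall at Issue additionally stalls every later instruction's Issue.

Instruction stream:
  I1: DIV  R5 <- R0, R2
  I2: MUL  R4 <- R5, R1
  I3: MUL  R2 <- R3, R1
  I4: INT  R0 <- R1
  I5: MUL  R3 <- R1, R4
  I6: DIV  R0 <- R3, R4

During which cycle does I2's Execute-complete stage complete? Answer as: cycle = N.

cycle = 16

cycle 1: I1 issues→DIV
cycle 2: I1 reads · I2 issues→MUL
cycle 10: I1 exec-done
cycle 11: I1 writes R5
cycle 12: I2 reads
cycle 16: I2 exec-done
cycle 17: I2 writes R4
cycle 18: I3 issues→MUL
cycle 19: I3 reads · I4 issues→INT
cycle 20: I4 reads
cycle 21: I4 exec-done
cycle 22: I4 writes R0
cycle 23: I3 exec-done
cycle 24: I3 writes R2
cycle 25: I5 issues→MUL
cycle 26: I5 reads · I6 issues→DIV
cycle 30: I5 exec-done
cycle 31: I5 writes R3
cycle 32: I6 reads
cycle 40: I6 exec-done
cycle 41: I6 writes R0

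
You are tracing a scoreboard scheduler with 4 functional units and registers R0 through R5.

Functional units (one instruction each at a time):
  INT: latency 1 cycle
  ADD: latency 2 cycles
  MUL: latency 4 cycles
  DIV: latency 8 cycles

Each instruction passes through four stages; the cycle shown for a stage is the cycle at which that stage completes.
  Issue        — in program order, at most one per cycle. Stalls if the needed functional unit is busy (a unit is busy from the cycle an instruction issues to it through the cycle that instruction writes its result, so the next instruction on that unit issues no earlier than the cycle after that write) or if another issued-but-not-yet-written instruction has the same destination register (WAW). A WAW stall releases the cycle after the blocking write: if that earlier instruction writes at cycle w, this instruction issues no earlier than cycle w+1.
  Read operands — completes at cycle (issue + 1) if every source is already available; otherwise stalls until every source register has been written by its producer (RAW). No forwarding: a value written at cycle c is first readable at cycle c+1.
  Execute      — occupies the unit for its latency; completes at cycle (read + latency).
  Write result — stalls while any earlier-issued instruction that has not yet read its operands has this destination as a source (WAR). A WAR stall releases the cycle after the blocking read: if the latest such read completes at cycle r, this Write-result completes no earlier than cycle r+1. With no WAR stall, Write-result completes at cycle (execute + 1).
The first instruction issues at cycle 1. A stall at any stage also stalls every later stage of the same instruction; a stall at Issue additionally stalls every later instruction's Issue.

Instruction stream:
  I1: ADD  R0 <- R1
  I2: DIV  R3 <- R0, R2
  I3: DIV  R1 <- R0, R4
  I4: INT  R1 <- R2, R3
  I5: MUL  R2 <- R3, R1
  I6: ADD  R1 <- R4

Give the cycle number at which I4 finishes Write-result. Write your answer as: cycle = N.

cycle = 30

t=1  I1 issues→ADD
t=2  I1 reads | I2 issues→DIV
t=4  I1 exec-done
t=5  I1 writes R0
t=6  I2 reads
t=14  I2 exec-done
t=15  I2 writes R3
t=16  I3 issues→DIV
t=17  I3 reads
t=25  I3 exec-done
t=26  I3 writes R1
t=27  I4 issues→INT
t=28  I4 reads | I5 issues→MUL
t=29  I4 exec-done
t=30  I4 writes R1
t=31  I5 reads | I6 issues→ADD
t=32  I6 reads
t=34  I6 exec-done
t=35  I5 exec-done | I6 writes R1
t=36  I5 writes R2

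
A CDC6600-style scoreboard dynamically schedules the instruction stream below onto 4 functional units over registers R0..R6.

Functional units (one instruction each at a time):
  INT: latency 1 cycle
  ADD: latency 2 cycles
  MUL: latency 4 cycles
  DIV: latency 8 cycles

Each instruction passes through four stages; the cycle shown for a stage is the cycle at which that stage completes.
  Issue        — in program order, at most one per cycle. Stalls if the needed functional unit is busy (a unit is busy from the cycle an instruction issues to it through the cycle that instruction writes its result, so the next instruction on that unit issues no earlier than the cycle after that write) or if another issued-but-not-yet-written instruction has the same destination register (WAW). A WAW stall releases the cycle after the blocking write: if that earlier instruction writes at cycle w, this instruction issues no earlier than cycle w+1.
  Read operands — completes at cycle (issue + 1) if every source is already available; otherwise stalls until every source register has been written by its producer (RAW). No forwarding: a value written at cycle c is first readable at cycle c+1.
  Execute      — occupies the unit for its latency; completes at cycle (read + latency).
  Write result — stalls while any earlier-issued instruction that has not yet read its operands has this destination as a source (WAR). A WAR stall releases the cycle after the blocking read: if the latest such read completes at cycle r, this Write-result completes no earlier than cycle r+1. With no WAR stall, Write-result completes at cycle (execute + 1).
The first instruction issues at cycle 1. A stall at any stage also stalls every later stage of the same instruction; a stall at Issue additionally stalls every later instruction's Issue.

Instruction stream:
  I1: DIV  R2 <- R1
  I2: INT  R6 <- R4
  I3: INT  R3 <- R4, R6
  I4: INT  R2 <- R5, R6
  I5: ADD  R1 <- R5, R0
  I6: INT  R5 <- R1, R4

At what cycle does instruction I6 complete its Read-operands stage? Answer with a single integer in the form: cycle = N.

cycle = 18

[1] I1 dispatched to DIV
[2] I1 operands ready, I2 dispatched to INT
[3] I2 operands ready
[4] I2 complete
[5] R6←I2
[6] I3 dispatched to INT
[7] I3 operands ready
[8] I3 complete
[9] R3←I3
[10] I1 complete
[11] R2←I1
[12] I4 dispatched to INT
[13] I4 operands ready, I5 dispatched to ADD
[14] I4 complete, I5 operands ready
[15] R2←I4
[16] I5 complete, I6 dispatched to INT
[17] R1←I5
[18] I6 operands ready
[19] I6 complete
[20] R5←I6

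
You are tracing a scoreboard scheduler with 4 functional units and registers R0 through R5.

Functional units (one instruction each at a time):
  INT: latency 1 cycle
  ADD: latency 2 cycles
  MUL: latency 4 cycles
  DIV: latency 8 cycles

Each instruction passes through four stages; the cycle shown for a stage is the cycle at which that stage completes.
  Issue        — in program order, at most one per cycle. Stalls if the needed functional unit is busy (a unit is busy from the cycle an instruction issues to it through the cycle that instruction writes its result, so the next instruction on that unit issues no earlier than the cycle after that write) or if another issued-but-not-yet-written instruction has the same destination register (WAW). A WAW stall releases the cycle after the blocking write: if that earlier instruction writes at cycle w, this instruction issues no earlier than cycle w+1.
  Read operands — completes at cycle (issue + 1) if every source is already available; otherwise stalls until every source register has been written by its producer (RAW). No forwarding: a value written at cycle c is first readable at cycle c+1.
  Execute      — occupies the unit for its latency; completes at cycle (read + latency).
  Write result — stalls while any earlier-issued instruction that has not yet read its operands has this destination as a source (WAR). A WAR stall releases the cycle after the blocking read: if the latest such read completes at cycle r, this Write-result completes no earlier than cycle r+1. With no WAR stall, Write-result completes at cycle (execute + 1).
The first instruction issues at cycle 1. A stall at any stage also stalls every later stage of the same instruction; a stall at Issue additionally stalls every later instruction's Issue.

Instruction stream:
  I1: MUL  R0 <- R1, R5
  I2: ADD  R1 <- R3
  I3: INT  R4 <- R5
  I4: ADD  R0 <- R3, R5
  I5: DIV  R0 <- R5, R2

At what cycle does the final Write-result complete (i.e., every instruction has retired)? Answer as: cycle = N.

cycle = 23

cycle 1: issue I1 (MUL)
cycle 2: I1 read-ops, issue I2 (ADD)
cycle 3: I2 read-ops, issue I3 (INT)
cycle 4: I3 read-ops
cycle 5: I2 finished on ADD, I3 finished on INT
cycle 6: I1 finished on MUL, I2→R1, I3→R4
cycle 7: I1→R0
cycle 8: issue I4 (ADD)
cycle 9: I4 read-ops
cycle 11: I4 finished on ADD
cycle 12: I4→R0
cycle 13: issue I5 (DIV)
cycle 14: I5 read-ops
cycle 22: I5 finished on DIV
cycle 23: I5→R0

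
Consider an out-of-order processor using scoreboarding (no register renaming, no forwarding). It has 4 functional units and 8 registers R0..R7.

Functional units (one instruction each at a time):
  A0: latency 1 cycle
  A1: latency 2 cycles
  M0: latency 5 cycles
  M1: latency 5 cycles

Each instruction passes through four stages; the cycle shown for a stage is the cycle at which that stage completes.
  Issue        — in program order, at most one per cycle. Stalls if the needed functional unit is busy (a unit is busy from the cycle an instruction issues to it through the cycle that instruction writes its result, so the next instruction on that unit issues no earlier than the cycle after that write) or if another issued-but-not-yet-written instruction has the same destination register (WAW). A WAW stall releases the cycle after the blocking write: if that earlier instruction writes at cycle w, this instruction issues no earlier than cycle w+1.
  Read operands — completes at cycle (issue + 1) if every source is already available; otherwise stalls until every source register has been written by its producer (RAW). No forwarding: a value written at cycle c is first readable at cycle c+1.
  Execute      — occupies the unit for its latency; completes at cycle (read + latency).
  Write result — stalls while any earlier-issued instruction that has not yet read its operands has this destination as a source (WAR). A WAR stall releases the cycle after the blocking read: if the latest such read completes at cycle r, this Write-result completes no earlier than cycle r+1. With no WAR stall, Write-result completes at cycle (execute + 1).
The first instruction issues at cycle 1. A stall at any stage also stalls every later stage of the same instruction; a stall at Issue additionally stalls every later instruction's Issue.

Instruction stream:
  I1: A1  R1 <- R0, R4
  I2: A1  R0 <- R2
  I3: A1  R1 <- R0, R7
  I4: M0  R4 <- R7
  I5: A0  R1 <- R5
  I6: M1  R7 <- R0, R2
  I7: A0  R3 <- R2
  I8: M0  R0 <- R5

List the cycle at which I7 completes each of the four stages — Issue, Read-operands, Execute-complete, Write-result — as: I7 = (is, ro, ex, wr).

I7 = (20, 21, 22, 23)

I1 -> (1, 2, 4, 5)
I2 -> (6, 7, 9, 10)  // struct: A1 busy until I1 writes@5
I3 -> (11, 12, 14, 15)  // struct: A1 busy until I2 writes@10
I4 -> (12, 13, 18, 19)
I5 -> (16, 17, 18, 19)  // WAW R1: wait I3 write@15
I6 -> (17, 18, 23, 24)
I7 -> (20, 21, 22, 23)  // struct: A0 busy until I5 writes@19
I8 -> (21, 22, 27, 28)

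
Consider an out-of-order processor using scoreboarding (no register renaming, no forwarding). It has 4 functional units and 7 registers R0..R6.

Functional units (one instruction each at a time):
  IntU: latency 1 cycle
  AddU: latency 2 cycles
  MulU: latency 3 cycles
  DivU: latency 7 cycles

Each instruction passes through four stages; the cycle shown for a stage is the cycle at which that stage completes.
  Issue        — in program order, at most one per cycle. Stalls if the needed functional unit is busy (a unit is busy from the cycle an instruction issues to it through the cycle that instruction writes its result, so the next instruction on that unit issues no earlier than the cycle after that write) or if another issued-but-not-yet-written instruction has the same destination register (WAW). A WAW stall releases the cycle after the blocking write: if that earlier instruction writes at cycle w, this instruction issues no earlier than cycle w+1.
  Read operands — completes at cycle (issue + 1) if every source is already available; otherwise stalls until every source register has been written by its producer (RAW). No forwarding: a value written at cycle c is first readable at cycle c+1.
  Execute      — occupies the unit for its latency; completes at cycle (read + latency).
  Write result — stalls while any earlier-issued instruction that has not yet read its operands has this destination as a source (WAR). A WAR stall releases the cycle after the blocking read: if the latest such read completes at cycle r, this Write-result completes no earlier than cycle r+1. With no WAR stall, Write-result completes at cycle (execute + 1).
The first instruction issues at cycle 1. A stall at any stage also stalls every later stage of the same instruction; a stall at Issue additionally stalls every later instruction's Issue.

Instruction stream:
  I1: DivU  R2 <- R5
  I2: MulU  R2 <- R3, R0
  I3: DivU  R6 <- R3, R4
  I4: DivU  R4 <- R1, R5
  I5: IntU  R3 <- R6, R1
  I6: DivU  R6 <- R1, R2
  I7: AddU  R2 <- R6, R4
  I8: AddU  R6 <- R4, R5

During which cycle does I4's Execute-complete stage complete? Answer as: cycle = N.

I1 -> (1, 2, 9, 10)
I2 -> (11, 12, 15, 16)  // WAW R2: wait I1 write@10
I3 -> (12, 13, 20, 21)
I4 -> (22, 23, 30, 31)  // struct: DivU busy until I3 writes@21
I5 -> (23, 24, 25, 26)
I6 -> (32, 33, 40, 41)  // struct: DivU busy until I4 writes@31
I7 -> (33, 42, 44, 45)  // RAW R6: wait I6 write@41
I8 -> (46, 47, 49, 50)  // struct: AddU busy until I7 writes@45

cycle = 30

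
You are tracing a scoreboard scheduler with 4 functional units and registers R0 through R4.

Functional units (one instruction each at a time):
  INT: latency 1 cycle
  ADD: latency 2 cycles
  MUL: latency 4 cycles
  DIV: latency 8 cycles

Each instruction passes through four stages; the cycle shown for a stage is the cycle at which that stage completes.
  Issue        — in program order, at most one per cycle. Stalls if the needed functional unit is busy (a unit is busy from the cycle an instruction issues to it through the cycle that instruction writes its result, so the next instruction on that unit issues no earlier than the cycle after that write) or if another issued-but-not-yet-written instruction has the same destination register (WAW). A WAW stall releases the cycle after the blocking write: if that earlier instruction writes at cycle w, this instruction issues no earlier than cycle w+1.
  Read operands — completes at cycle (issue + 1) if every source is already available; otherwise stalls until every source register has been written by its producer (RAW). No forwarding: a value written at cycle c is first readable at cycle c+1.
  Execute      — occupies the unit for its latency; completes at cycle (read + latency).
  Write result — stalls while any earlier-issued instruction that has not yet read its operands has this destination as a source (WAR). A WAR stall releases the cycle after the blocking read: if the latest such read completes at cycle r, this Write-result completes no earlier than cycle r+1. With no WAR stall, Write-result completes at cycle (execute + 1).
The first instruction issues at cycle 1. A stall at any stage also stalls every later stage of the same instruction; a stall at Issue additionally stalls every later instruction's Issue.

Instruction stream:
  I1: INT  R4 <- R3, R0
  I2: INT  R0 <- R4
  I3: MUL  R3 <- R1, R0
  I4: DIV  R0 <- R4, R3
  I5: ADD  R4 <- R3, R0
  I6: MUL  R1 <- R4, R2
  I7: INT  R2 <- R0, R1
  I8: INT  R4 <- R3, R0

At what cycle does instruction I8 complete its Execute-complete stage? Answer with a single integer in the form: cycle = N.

[1] I1 dispatched to INT
[2] I1 operands ready
[3] I1 complete
[4] R4←I1
[5] I2 dispatched to INT
[6] I2 operands ready, I3 dispatched to MUL
[7] I2 complete
[8] R0←I2
[9] I3 operands ready, I4 dispatched to DIV
[10] I5 dispatched to ADD
[13] I3 complete
[14] R3←I3
[15] I4 operands ready, I6 dispatched to MUL
[16] I7 dispatched to INT
[23] I4 complete
[24] R0←I4
[25] I5 operands ready
[27] I5 complete
[28] R4←I5
[29] I6 operands ready
[33] I6 complete
[34] R1←I6
[35] I7 operands ready
[36] I7 complete
[37] R2←I7
[38] I8 dispatched to INT
[39] I8 operands ready
[40] I8 complete
[41] R4←I8

cycle = 40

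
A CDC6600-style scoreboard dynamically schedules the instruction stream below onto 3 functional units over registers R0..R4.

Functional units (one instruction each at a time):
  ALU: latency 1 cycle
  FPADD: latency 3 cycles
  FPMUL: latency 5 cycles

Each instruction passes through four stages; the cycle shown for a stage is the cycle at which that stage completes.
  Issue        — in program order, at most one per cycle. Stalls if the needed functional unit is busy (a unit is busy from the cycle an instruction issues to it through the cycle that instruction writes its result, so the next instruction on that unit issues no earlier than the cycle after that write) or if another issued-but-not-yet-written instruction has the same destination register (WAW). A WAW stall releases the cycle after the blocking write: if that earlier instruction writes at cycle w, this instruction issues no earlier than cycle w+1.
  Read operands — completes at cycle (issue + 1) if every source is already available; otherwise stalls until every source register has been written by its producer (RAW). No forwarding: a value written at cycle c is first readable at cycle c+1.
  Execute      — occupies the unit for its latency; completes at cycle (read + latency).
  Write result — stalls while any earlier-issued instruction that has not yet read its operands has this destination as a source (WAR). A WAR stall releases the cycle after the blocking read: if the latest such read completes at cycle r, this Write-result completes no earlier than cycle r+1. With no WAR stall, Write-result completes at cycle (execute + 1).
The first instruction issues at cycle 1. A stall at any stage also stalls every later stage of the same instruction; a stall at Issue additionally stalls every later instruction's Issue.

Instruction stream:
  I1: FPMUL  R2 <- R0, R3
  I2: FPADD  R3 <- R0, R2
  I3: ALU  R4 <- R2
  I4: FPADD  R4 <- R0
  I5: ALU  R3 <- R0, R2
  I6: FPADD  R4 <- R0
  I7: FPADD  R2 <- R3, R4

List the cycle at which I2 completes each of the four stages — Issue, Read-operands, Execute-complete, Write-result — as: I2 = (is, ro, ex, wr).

I2 = (2, 9, 12, 13)

1) issue 1, read 2, done 7, write 8
2) issue 2, read 9, done 12, write 13  <RAW R2: wait I1 write@8>
3) issue 3, read 9, done 10, write 11  <RAW R2: wait I1 write@8>
4) issue 14, read 15, done 18, write 19  <struct: FPADD busy until I2 writes@13>
5) issue 15, read 16, done 17, write 18
6) issue 20, read 21, done 24, write 25  <struct: FPADD busy until I4 writes@19>
7) issue 26, read 27, done 30, write 31  <struct: FPADD busy until I6 writes@25>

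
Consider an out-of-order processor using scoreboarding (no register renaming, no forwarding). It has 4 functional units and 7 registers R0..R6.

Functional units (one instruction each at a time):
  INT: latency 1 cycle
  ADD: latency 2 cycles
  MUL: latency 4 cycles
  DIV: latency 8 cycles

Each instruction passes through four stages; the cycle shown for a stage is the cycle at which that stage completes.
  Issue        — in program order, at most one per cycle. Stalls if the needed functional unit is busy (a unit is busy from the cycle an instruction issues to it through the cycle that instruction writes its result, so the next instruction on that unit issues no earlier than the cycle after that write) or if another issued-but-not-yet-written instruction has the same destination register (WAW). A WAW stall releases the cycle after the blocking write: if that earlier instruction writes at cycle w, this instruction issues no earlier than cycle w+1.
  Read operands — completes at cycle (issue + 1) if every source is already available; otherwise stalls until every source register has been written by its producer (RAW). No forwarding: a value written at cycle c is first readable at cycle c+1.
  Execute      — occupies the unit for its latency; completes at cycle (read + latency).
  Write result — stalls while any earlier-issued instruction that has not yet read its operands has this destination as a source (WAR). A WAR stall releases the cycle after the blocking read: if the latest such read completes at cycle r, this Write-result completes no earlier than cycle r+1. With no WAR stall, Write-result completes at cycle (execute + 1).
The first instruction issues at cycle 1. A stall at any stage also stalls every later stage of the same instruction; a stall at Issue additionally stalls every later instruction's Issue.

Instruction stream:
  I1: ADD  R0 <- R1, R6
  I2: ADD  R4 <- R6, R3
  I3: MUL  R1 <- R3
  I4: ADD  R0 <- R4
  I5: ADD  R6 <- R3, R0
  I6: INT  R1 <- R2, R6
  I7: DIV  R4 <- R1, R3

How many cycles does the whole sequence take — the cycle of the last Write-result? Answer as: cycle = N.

t=1  I1 issues→ADD
t=2  I1 reads
t=4  I1 exec-done
t=5  I1 writes R0
t=6  I2 issues→ADD
t=7  I2 reads; I3 issues→MUL
t=8  I3 reads
t=9  I2 exec-done
t=10  I2 writes R4
t=11  I4 issues→ADD
t=12  I3 exec-done; I4 reads
t=13  I3 writes R1
t=14  I4 exec-done
t=15  I4 writes R0
t=16  I5 issues→ADD
t=17  I5 reads; I6 issues→INT
t=18  I7 issues→DIV
t=19  I5 exec-done
t=20  I5 writes R6
t=21  I6 reads
t=22  I6 exec-done
t=23  I6 writes R1
t=24  I7 reads
t=32  I7 exec-done
t=33  I7 writes R4

cycle = 33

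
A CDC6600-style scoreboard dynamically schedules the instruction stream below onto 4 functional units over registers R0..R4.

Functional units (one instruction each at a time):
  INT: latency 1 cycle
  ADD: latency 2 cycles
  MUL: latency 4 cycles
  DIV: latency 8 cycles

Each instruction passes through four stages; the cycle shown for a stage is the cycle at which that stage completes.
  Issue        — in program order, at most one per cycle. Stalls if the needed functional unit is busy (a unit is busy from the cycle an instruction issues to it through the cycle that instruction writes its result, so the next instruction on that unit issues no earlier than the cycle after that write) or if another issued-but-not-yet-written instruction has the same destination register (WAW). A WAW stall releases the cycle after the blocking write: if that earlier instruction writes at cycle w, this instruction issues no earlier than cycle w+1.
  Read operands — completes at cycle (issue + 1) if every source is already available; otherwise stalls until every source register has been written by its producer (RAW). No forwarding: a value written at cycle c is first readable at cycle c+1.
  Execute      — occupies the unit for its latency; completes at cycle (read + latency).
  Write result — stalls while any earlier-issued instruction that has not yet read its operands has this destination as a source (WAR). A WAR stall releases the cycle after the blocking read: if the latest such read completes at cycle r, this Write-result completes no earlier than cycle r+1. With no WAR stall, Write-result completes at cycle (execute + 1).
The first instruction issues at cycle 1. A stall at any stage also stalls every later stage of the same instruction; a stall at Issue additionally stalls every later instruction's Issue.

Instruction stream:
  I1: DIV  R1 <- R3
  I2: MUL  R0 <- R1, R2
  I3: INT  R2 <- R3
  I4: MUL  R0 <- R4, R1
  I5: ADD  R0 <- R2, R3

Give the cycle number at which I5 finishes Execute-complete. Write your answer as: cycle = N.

cycle = 28

  I1 | 1 | 2 | 10 | 11
  I2 | 2 | 12 | 16 | 17   RAW R1: wait I1 write@11
  I3 | 3 | 4 | 5 | 13   WAR R2: wait I2 read@12
  I4 | 18 | 19 | 23 | 24   struct: MUL busy until I2 writes@17
  I5 | 25 | 26 | 28 | 29   WAW R0: wait I4 write@24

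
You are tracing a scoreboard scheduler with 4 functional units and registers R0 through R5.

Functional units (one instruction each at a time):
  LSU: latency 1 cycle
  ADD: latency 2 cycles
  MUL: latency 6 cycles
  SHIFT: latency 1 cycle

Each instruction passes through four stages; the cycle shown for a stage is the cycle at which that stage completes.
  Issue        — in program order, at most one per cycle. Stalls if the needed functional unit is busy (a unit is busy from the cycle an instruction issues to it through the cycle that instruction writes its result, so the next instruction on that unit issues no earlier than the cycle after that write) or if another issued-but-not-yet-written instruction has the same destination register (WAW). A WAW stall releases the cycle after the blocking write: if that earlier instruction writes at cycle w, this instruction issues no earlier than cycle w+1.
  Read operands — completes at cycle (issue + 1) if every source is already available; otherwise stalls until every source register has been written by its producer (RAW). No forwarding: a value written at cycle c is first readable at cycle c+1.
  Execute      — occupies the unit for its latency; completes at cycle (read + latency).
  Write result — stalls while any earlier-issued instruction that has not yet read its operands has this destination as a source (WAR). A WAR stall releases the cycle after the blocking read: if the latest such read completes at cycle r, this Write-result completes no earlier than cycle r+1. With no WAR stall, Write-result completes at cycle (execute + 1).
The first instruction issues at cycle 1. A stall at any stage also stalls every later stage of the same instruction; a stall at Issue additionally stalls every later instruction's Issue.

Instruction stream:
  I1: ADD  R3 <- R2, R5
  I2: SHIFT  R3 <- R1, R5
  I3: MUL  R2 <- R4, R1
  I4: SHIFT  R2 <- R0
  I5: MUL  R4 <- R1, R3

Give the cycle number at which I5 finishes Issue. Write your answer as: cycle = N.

cycle = 17

I1: IS=1 RO=2 EX=4 WR=5
I2: IS=6 RO=7 EX=8 WR=9  [WAW R3: wait I1 write@5]
I3: IS=7 RO=8 EX=14 WR=15
I4: IS=16 RO=17 EX=18 WR=19  [WAW R2: wait I3 write@15]
I5: IS=17 RO=18 EX=24 WR=25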